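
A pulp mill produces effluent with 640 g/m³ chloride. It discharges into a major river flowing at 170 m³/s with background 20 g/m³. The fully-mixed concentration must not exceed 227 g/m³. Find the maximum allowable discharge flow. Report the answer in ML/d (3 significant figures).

Mass balance at complete mixing: C_std·(Q_w + Q_r) = Q_w·C_e + Q_r·C_b.
Rearranging, Q_w = Q_r·(C_std − C_b)/(C_e − C_std) = 170·(227 − 20) / (640 − 227) = 85.21 m³/s.
= 7362 ML/d.

7360 ML/d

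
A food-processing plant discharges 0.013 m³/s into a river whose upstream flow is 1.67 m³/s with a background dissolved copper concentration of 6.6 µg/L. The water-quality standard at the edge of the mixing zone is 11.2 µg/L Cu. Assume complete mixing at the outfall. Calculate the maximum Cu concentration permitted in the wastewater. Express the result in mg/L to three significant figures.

0.602 mg/L

6.6 µg/L = 0.0066 mg/L.
11.2 µg/L = 0.0112 mg/L.
Mass balance: 0.0112·1.683 = 0.013·Cₑ + 1.67·0.0066.
Cₑ = (0.01885 − 0.01102) / 0.013 = 0.6021 mg/L.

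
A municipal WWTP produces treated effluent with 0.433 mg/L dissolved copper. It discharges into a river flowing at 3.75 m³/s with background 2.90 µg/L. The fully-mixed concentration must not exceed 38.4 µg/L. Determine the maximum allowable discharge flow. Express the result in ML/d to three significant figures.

29.1 ML/d

2.90 µg/L = 0.0029 mg/L.
38.4 µg/L = 0.0384 mg/L.
Mass balance at complete mixing: C_std·(Q_w + Q_r) = Q_w·C_e + Q_r·C_b.
Rearranging, Q_w = Q_r·(C_std − C_b)/(C_e − C_std) = 3.75·(0.0384 − 0.0029) / (0.433 − 0.0384) = 0.3374 m³/s.
= 29.15 ML/d.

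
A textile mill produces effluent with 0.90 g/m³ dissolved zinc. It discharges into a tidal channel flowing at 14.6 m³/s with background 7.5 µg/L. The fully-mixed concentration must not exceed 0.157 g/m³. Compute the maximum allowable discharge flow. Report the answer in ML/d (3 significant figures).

254 ML/d

7.5 µg/L = 0.0075 mg/L.
Mass balance at complete mixing: C_std·(Q_w + Q_r) = Q_w·C_e + Q_r·C_b.
Rearranging, Q_w = Q_r·(C_std − C_b)/(C_e − C_std) = 14.6·(0.157 − 0.0075) / (0.9 − 0.157) = 2.938 m³/s.
= 253.8 ML/d.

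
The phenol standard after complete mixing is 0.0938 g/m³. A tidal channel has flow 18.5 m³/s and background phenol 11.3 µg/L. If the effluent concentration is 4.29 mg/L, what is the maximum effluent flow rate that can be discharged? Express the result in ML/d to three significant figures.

31.4 ML/d

11.3 µg/L = 0.0113 mg/L.
Mass balance at complete mixing: C_std·(Q_w + Q_r) = Q_w·C_e + Q_r·C_b.
Rearranging, Q_w = Q_r·(C_std − C_b)/(C_e − C_std) = 18.5·(0.0938 − 0.0113) / (4.29 − 0.0938) = 0.3637 m³/s.
= 31.43 ML/d.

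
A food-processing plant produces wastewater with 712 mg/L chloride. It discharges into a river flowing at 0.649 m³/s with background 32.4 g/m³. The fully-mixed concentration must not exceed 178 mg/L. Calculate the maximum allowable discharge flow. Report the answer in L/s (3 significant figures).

Mass balance at complete mixing: C_std·(Q_w + Q_r) = Q_w·C_e + Q_r·C_b.
Rearranging, Q_w = Q_r·(C_std − C_b)/(C_e − C_std) = 0.649·(178 − 32.4) / (712 − 178) = 0.177 m³/s.
= 177 L/s.

177 L/s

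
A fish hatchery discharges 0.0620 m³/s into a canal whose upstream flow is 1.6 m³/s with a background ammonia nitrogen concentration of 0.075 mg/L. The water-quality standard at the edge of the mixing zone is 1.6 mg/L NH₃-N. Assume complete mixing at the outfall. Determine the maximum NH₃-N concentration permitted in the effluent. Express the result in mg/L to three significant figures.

41.0 mg/L

Mass balance: 1.6·1.662 = 0.062·Cₑ + 1.6·0.075.
Cₑ = (2.659 − 0.12) / 0.062 = 40.95 mg/L.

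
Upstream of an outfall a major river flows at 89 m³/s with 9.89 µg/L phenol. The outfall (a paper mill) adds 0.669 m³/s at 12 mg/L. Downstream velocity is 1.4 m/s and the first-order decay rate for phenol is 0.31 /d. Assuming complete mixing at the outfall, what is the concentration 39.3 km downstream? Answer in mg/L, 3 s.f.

0.0898 mg/L

9.89 µg/L = 0.00989 mg/L.
After complete mixing, C₀ = (0.669·12 + 89·0.00989) / 89.67 = 0.09935 mg/L.
Travel time t = 3.93e+04 m / 1.4 m/s = 2.807e+04 s = 0.3249 d.
C = 0.09935·exp(−0.31·0.3249) = 0.09935·0.9042 = 0.08983 mg/L.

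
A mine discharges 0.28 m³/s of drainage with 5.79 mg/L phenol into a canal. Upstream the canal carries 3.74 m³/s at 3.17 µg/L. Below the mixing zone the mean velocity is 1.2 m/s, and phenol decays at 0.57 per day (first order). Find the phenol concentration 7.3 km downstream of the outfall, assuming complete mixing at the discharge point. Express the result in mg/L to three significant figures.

3.17 µg/L = 0.00317 mg/L.
After complete mixing, C₀ = (0.28·5.79 + 3.74·0.00317) / 4.02 = 0.4062 mg/L.
Travel time t = 7300 m / 1.2 m/s = 6083 s = 0.07041 d.
C = 0.4062·exp(−0.57·0.07041) = 0.4062·0.9607 = 0.3903 mg/L.

0.390 mg/L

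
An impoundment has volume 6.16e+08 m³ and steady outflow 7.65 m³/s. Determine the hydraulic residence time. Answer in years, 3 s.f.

Q = 7.65 m³/s × 3.156e+07 s/yr = 2.414e+08 m³/yr.
Hydraulic residence time τ = V/Q = 6.16e+08/2.414e+08 = 2.552 yr.

2.55 yr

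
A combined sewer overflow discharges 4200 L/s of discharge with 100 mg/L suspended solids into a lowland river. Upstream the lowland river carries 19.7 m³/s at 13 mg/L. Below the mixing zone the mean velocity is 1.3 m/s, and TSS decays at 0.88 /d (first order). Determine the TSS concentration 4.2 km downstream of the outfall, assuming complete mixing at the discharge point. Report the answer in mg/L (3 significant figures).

4200 L/s = 4.2 m³/s.
After complete mixing, C₀ = (4.2·100 + 19.7·13) / 23.9 = 28.29 mg/L.
Travel time t = 4200 m / 1.3 m/s = 3231 s = 0.03739 d.
C = 28.29·exp(−0.88·0.03739) = 28.29·0.9676 = 27.37 mg/L.

27.4 mg/L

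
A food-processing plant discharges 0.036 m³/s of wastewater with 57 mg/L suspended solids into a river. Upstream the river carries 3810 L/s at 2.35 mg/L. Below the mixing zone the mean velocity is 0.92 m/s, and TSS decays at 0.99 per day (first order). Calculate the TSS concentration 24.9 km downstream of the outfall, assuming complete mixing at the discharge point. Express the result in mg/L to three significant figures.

3810 L/s = 3.81 m³/s.
After complete mixing, C₀ = (0.036·57 + 3.81·2.35) / 3.846 = 2.862 mg/L.
Travel time t = 2.49e+04 m / 0.92 m/s = 2.707e+04 s = 0.3133 d.
C = 2.862·exp(−0.99·0.3133) = 2.862·0.7334 = 2.099 mg/L.

2.10 mg/L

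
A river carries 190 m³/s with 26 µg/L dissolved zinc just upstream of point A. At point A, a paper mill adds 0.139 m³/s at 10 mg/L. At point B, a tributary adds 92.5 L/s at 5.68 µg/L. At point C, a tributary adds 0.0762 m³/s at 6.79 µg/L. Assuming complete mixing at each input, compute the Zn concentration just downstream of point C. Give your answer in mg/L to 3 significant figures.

26 µg/L = 0.026 mg/L.
After input A: C = (190·0.026 + 0.139·10) / 190.1 = 0.03329 mg/L.
92.5 L/s = 0.0925 m³/s.
5.68 µg/L = 0.00568 mg/L.
After input B: C = (190.1·0.03329 + 0.0925·0.00568) / 190.2 = 0.03328 mg/L.
6.79 µg/L = 0.00679 mg/L.
After input C: C = (190.2·0.03328 + 0.0762·0.00679) / 190.3 = 0.03327 mg/L.

0.0333 mg/L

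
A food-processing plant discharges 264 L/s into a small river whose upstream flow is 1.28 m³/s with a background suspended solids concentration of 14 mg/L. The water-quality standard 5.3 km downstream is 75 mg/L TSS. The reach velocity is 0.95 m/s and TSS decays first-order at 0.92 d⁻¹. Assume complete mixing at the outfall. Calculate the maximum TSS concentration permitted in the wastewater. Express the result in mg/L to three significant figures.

398 mg/L

264 L/s = 0.264 m³/s.
Travel time to the compliance point: t = 5300/0.95 = 5579 s = 0.06457 d; decay factor exp(−0.92·0.06457) = 0.9423.
So the concentration just after mixing may be at most 75/0.9423 = 79.59 mg/L.
Mass balance: 79.59·1.544 = 0.264·Cₑ + 1.28·14.
Cₑ = (122.9 − 17.92) / 0.264 = 397.6 mg/L.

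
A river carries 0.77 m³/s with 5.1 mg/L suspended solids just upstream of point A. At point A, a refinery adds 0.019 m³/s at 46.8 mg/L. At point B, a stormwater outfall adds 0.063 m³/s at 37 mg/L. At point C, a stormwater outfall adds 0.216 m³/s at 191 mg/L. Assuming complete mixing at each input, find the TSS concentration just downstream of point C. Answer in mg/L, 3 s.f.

After input A: C = (0.77·5.1 + 0.019·46.8) / 0.789 = 6.104 mg/L.
After input B: C = (0.789·6.104 + 0.063·37) / 0.852 = 8.389 mg/L.
After input C: C = (0.852·8.389 + 0.216·191) / 1.068 = 45.32 mg/L.

45.3 mg/L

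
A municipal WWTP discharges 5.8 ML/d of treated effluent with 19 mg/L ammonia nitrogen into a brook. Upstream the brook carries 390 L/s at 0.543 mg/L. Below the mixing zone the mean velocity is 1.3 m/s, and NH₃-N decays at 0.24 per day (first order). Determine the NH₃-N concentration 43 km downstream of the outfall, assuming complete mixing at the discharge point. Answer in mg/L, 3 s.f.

5.8 ML/d = 0.06713 m³/s.
390 L/s = 0.39 m³/s.
After complete mixing, C₀ = (0.06713·19 + 0.39·0.543) / 0.4571 = 3.253 mg/L.
Travel time t = 4.3e+04 m / 1.3 m/s = 3.308e+04 s = 0.3828 d.
C = 3.253·exp(−0.24·0.3828) = 3.253·0.9122 = 2.968 mg/L.

2.97 mg/L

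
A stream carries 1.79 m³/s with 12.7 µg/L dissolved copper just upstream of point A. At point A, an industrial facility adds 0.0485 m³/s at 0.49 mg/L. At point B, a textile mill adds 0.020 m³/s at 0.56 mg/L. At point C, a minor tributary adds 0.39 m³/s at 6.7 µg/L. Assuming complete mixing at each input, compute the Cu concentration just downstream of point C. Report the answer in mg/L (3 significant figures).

12.7 µg/L = 0.0127 mg/L.
After input A: C = (1.79·0.0127 + 0.0485·0.49) / 1.839 = 0.02529 mg/L.
After input B: C = (1.839·0.02529 + 0.02·0.56) / 1.859 = 0.03105 mg/L.
6.7 µg/L = 0.0067 mg/L.
After input C: C = (1.859·0.03105 + 0.39·0.0067) / 2.248 = 0.02682 mg/L.

0.0268 mg/L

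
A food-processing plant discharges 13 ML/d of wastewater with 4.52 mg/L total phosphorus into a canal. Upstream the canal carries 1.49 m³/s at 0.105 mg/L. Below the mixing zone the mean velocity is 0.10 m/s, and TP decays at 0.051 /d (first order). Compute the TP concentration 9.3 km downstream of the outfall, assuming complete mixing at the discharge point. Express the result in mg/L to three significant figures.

0.483 mg/L

13 ML/d = 0.1505 m³/s.
After complete mixing, C₀ = (0.1505·4.52 + 1.49·0.105) / 1.64 = 0.5099 mg/L.
Travel time t = 9300 m / 0.10 m/s = 9.3e+04 s = 1.076 d.
C = 0.5099·exp(−0.051·1.076) = 0.5099·0.9466 = 0.4827 mg/L.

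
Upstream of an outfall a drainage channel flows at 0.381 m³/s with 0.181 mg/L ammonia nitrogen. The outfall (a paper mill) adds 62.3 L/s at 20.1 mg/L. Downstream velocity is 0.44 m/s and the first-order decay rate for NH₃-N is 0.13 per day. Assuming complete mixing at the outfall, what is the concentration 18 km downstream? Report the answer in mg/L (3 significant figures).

62.3 L/s = 0.0623 m³/s.
After complete mixing, C₀ = (0.0623·20.1 + 0.381·0.181) / 0.4433 = 2.98 mg/L.
Travel time t = 1.8e+04 m / 0.44 m/s = 4.091e+04 s = 0.4735 d.
C = 2.98·exp(−0.13·0.4735) = 2.98·0.9403 = 2.802 mg/L.

2.80 mg/L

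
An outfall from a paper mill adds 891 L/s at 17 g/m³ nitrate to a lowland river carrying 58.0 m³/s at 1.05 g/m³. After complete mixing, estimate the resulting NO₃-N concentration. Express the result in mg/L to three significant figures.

891 L/s = 0.891 m³/s.
By mass balance at complete mixing, C = (0.891·17 + 58·1.05) / (0.891 + 58) = 76.05/58.89 = 1.291 mg/L.

1.29 mg/L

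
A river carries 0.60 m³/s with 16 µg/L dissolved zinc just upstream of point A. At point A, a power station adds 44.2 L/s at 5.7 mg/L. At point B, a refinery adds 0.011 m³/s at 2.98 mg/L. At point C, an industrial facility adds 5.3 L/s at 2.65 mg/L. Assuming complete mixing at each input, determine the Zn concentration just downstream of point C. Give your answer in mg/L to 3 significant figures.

16 µg/L = 0.016 mg/L.
44.2 L/s = 0.0442 m³/s.
After input A: C = (0.6·0.016 + 0.0442·5.7) / 0.6442 = 0.406 mg/L.
After input B: C = (0.6442·0.406 + 0.011·2.98) / 0.6552 = 0.4492 mg/L.
5.3 L/s = 0.0053 m³/s.
After input C: C = (0.6552·0.4492 + 0.0053·2.65) / 0.6605 = 0.4669 mg/L.

0.467 mg/L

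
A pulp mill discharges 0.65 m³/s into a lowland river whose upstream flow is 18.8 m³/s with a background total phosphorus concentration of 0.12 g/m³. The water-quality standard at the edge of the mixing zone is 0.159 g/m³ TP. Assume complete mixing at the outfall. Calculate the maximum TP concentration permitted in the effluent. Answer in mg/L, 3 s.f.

Mass balance: 0.159·19.45 = 0.65·Cₑ + 18.8·0.12.
Cₑ = (3.093 − 2.256) / 0.65 = 1.287 mg/L.

1.29 mg/L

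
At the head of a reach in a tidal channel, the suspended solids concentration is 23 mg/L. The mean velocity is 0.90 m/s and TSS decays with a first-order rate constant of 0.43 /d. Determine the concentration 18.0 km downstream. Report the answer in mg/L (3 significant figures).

20.8 mg/L

Travel time t = 18.0 km / 0.90 m/s = 1.8e+04/0.90 = 2e+04 s = 0.2315 d.
First-order decay: C = 23·exp(−0.43·0.2315) = 23·0.9053 = 20.82 mg/L.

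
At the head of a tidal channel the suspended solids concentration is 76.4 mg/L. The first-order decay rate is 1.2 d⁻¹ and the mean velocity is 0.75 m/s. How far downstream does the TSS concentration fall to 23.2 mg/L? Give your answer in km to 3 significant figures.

64.4 km

From C = C₀·e^(−kt), t = ln(C₀/C)/k = ln(76.4/23.2)/1.2 = 1.192/1.2 = 0.9932 d.
Distance = v·t = 0.75 m/s × 8.581e+04 s = 6.436e+04 m = 64.36 km.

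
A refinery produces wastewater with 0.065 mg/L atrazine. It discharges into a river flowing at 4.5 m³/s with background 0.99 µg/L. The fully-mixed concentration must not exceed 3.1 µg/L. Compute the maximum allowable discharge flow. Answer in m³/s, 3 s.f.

0.153 m³/s

0.99 µg/L = 0.00099 mg/L.
3.1 µg/L = 0.0031 mg/L.
Mass balance at complete mixing: C_std·(Q_w + Q_r) = Q_w·C_e + Q_r·C_b.
Rearranging, Q_w = Q_r·(C_std − C_b)/(C_e − C_std) = 4.5·(0.0031 − 0.00099) / (0.065 − 0.0031) = 0.1534 m³/s.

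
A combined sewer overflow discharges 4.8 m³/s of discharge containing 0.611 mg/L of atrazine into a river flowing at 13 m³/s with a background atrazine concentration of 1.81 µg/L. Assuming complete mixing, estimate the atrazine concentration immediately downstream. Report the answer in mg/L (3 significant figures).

1.81 µg/L = 0.00181 mg/L.
By mass balance at complete mixing, C = (4.8·0.611 + 13·0.00181) / (4.8 + 13) = 2.956/17.8 = 0.1661 mg/L.

0.166 mg/L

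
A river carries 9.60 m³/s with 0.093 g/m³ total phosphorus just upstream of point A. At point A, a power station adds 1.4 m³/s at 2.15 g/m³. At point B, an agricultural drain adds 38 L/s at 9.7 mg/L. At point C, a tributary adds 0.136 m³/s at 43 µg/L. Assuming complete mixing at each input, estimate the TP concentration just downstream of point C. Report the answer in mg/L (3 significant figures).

After input A: C = (9.6·0.093 + 1.4·2.15) / 11 = 0.3548 mg/L.
38 L/s = 0.038 m³/s.
After input B: C = (11·0.3548 + 0.038·9.7) / 11.04 = 0.387 mg/L.
43 µg/L = 0.043 mg/L.
After input C: C = (11.04·0.387 + 0.136·0.043) / 11.17 = 0.3828 mg/L.

0.383 mg/L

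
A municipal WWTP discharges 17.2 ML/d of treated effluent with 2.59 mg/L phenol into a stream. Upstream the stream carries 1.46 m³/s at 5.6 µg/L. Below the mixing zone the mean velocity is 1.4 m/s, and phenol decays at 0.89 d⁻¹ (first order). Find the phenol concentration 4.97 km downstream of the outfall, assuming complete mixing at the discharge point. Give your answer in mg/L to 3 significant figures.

0.304 mg/L

17.2 ML/d = 0.1991 m³/s.
5.6 µg/L = 0.0056 mg/L.
After complete mixing, C₀ = (0.1991·2.59 + 1.46·0.0056) / 1.659 = 0.3157 mg/L.
Travel time t = 4970 m / 1.4 m/s = 3550 s = 0.04109 d.
C = 0.3157·exp(−0.89·0.04109) = 0.3157·0.9641 = 0.3044 mg/L.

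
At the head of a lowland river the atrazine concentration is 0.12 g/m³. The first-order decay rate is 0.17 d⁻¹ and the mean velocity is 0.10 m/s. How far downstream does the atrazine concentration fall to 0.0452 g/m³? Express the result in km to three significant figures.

From C = C₀·e^(−kt), t = ln(C₀/C)/k = ln(0.12/0.0452)/0.17 = 0.9764/0.17 = 5.743 d.
Distance = v·t = 0.10 m/s × 4.962e+05 s = 4.962e+04 m = 49.62 km.

49.6 km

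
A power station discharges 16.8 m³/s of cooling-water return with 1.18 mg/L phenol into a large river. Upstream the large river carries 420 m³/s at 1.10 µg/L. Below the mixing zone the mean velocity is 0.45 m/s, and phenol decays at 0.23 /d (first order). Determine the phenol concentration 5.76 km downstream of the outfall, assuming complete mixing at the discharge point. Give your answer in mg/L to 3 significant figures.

1.10 µg/L = 0.0011 mg/L.
After complete mixing, C₀ = (16.8·1.18 + 420·0.0011) / 436.8 = 0.04644 mg/L.
Travel time t = 5760 m / 0.45 m/s = 1.28e+04 s = 0.1481 d.
C = 0.04644·exp(−0.23·0.1481) = 0.04644·0.9665 = 0.04489 mg/L.

0.0449 mg/L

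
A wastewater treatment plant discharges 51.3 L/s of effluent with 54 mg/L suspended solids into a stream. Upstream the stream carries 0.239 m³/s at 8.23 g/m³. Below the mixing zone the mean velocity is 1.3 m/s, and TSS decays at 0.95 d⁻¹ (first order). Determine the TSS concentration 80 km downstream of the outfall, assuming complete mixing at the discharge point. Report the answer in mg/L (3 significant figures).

8.29 mg/L

51.3 L/s = 0.0513 m³/s.
After complete mixing, C₀ = (0.0513·54 + 0.239·8.23) / 0.2903 = 16.32 mg/L.
Travel time t = 8e+04 m / 1.3 m/s = 6.154e+04 s = 0.7123 d.
C = 16.32·exp(−0.95·0.7123) = 16.32·0.5083 = 8.295 mg/L.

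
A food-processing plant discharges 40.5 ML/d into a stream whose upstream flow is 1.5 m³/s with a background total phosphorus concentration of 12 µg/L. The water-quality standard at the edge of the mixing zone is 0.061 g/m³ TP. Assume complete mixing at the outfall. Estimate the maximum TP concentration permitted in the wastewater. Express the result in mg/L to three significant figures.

40.5 ML/d = 0.4688 m³/s.
12 µg/L = 0.012 mg/L.
Mass balance: 0.061·1.969 = 0.4688·Cₑ + 1.5·0.012.
Cₑ = (0.1201 − 0.018) / 0.4688 = 0.2178 mg/L.

0.218 mg/L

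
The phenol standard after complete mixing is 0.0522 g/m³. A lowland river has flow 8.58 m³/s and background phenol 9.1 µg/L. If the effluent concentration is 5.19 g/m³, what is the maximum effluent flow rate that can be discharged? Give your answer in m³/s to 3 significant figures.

9.1 µg/L = 0.0091 mg/L.
Mass balance at complete mixing: C_std·(Q_w + Q_r) = Q_w·C_e + Q_r·C_b.
Rearranging, Q_w = Q_r·(C_std − C_b)/(C_e − C_std) = 8.58·(0.0522 − 0.0091) / (5.19 − 0.0522) = 0.07198 m³/s.

0.0720 m³/s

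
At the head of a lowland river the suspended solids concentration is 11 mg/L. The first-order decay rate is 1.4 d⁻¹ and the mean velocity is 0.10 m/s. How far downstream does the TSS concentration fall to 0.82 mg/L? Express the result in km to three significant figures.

From C = C₀·e^(−kt), t = ln(C₀/C)/k = ln(11/0.82)/1.4 = 2.596/1.4 = 1.855 d.
Distance = v·t = 0.10 m/s × 1.602e+05 s = 1.602e+04 m = 16.02 km.

16.0 km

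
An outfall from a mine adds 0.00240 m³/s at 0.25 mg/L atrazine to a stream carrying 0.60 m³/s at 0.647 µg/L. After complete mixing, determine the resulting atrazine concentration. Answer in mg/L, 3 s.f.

0.00164 mg/L

0.647 µg/L = 0.000647 mg/L.
Flow-weighted mixing gives C = (0.0024·0.25 + 0.6·0.000647) / (0.0024 + 0.6) = 0.0009882/0.6024 = 0.00164 mg/L.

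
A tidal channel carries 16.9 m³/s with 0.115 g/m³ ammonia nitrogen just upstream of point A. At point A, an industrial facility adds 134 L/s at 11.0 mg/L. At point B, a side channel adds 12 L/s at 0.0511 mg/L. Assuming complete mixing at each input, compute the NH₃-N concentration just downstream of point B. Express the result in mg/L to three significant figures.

134 L/s = 0.134 m³/s.
After input A: C = (16.9·0.115 + 0.134·11) / 17.03 = 0.2006 mg/L.
12 L/s = 0.012 m³/s.
After input B: C = (17.03·0.2006 + 0.012·0.0511) / 17.05 = 0.2005 mg/L.

0.201 mg/L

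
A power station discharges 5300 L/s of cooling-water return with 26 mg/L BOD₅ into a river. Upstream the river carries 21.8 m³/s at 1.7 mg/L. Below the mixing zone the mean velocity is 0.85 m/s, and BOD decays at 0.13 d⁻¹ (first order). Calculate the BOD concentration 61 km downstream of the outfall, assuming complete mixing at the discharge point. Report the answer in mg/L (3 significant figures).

5.79 mg/L

5300 L/s = 5.3 m³/s.
After complete mixing, C₀ = (5.3·26 + 21.8·1.7) / 27.1 = 6.452 mg/L.
Travel time t = 6.1e+04 m / 0.85 m/s = 7.176e+04 s = 0.8306 d.
C = 6.452·exp(−0.13·0.8306) = 6.452·0.8976 = 5.792 mg/L.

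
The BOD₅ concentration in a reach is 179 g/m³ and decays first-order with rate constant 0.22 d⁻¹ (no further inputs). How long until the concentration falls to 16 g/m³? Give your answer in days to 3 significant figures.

11.0 d

t = ln(C₀/C)/k = ln(179/16)/0.22 = 2.415/0.22 = 10.98 d.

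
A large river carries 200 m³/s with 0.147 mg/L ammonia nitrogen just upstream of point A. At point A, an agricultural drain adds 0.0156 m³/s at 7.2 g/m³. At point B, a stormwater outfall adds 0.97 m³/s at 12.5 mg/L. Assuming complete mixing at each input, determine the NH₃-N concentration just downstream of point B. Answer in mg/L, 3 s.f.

After input A: C = (200·0.147 + 0.0156·7.2) / 200 = 0.1476 mg/L.
After input B: C = (200·0.1476 + 0.97·12.5) / 201 = 0.2072 mg/L.

0.207 mg/L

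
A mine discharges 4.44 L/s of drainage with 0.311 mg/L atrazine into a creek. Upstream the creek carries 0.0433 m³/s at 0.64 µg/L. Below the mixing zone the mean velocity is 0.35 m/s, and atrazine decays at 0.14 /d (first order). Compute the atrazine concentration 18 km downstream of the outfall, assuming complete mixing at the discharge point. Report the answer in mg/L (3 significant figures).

0.0271 mg/L

4.44 L/s = 0.00444 m³/s.
0.64 µg/L = 0.00064 mg/L.
After complete mixing, C₀ = (0.00444·0.311 + 0.0433·0.00064) / 0.04774 = 0.0295 mg/L.
Travel time t = 1.8e+04 m / 0.35 m/s = 5.143e+04 s = 0.5952 d.
C = 0.0295·exp(−0.14·0.5952) = 0.0295·0.92 = 0.02715 mg/L.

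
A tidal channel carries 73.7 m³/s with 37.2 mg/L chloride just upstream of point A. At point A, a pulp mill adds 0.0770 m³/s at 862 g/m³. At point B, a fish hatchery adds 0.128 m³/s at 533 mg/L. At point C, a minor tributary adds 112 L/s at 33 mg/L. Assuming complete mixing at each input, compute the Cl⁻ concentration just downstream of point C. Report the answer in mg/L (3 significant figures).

After input A: C = (73.7·37.2 + 0.077·862) / 73.78 = 38.06 mg/L.
After input B: C = (73.78·38.06 + 0.128·533) / 73.91 = 38.92 mg/L.
112 L/s = 0.112 m³/s.
After input C: C = (73.91·38.92 + 0.112·33) / 74.02 = 38.91 mg/L.

38.9 mg/L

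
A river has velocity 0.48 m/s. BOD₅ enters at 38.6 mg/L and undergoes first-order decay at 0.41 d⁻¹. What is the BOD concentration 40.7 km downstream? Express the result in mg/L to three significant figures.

Travel time t = 40.7 km / 0.48 m/s = 4.07e+04/0.48 = 8.479e+04 s = 0.9814 d.
First-order decay: C = 38.6·exp(−0.41·0.9814) = 38.6·0.6687 = 25.81 mg/L.

25.8 mg/L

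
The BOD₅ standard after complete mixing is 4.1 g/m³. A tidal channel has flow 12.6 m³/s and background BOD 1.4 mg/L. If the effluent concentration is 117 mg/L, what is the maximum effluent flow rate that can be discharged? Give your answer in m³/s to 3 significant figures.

Mass balance at complete mixing: C_std·(Q_w + Q_r) = Q_w·C_e + Q_r·C_b.
Rearranging, Q_w = Q_r·(C_std − C_b)/(C_e − C_std) = 12.6·(4.1 − 1.4) / (117 − 4.1) = 0.3013 m³/s.

0.301 m³/s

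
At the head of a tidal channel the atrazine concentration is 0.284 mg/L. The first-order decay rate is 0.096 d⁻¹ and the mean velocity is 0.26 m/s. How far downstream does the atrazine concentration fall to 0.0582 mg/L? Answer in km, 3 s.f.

From C = C₀·e^(−kt), t = ln(C₀/C)/k = ln(0.284/0.0582)/0.096 = 1.585/0.096 = 16.51 d.
Distance = v·t = 0.26 m/s × 1.427e+06 s = 3.709e+05 m = 370.9 km.

371 km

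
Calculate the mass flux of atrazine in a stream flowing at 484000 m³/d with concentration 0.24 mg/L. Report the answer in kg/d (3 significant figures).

116 kg/d

484000 m³/d = 5.602 m³/s.
Mass flux = Q·C = 5.602 m³/s × 0.24 g/m³ = 1.344 g/s.
= 1.344 g/s × 86.4 = 116.2 kg/d.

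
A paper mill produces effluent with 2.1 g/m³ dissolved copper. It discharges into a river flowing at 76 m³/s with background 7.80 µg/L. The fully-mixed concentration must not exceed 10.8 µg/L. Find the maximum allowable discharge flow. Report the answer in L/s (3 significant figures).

109 L/s

7.80 µg/L = 0.0078 mg/L.
10.8 µg/L = 0.0108 mg/L.
Mass balance at complete mixing: C_std·(Q_w + Q_r) = Q_w·C_e + Q_r·C_b.
Rearranging, Q_w = Q_r·(C_std − C_b)/(C_e − C_std) = 76·(0.0108 − 0.0078) / (2.1 − 0.0108) = 0.1091 m³/s.
= 109.1 L/s.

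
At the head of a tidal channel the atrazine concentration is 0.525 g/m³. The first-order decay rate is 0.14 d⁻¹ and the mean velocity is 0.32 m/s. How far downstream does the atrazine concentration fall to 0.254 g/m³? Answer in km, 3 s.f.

From C = C₀·e^(−kt), t = ln(C₀/C)/k = ln(0.525/0.254)/0.14 = 0.7261/0.14 = 5.186 d.
Distance = v·t = 0.32 m/s × 4.481e+05 s = 1.434e+05 m = 143.4 km.

143 km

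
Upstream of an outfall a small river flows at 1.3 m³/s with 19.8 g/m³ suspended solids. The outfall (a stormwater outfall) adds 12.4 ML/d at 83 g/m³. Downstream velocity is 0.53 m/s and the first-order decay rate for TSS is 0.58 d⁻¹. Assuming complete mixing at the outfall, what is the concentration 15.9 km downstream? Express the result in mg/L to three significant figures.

12.4 ML/d = 0.1435 m³/s.
After complete mixing, C₀ = (0.1435·83 + 1.3·19.8) / 1.444 = 26.08 mg/L.
Travel time t = 1.59e+04 m / 0.53 m/s = 3e+04 s = 0.3472 d.
C = 26.08·exp(−0.58·0.3472) = 26.08·0.8176 = 21.33 mg/L.

21.3 mg/L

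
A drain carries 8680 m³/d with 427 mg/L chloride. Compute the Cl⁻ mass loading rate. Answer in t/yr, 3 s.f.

8680 m³/d = 0.1005 m³/s.
Mass flux = Q·C = 0.1005 m³/s × 427 g/m³ = 42.9 g/s.
= 42.9 g/s × 31.56 = 1354 t/yr.

1350 t/yr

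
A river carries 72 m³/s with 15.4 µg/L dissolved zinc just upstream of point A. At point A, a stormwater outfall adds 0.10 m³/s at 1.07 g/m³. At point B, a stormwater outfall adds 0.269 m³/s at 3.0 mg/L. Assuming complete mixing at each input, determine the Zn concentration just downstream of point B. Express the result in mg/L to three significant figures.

0.0280 mg/L

15.4 µg/L = 0.0154 mg/L.
After input A: C = (72·0.0154 + 0.1·1.07) / 72.1 = 0.01686 mg/L.
After input B: C = (72.1·0.01686 + 0.269·3) / 72.37 = 0.02795 mg/L.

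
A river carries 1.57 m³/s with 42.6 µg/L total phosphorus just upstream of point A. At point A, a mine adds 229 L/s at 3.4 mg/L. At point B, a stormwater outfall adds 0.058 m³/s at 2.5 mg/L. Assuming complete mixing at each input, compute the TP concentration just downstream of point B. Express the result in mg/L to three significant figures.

42.6 µg/L = 0.0426 mg/L.
229 L/s = 0.229 m³/s.
After input A: C = (1.57·0.0426 + 0.229·3.4) / 1.799 = 0.47 mg/L.
After input B: C = (1.799·0.47 + 0.058·2.5) / 1.857 = 0.5334 mg/L.

0.533 mg/L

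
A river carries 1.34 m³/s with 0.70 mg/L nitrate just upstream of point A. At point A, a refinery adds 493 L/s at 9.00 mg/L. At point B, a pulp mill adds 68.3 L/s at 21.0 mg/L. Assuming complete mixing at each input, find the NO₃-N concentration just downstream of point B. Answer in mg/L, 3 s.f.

3.58 mg/L

493 L/s = 0.493 m³/s.
After input A: C = (1.34·0.7 + 0.493·9) / 1.833 = 2.932 mg/L.
68.3 L/s = 0.0683 m³/s.
After input B: C = (1.833·2.932 + 0.0683·21) / 1.901 = 3.581 mg/L.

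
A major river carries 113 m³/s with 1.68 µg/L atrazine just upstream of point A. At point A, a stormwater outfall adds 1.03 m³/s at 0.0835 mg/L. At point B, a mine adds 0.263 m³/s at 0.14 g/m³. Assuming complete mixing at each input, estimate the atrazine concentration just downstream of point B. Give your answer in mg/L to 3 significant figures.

0.00274 mg/L

1.68 µg/L = 0.00168 mg/L.
After input A: C = (113·0.00168 + 1.03·0.0835) / 114 = 0.002419 mg/L.
After input B: C = (114·0.002419 + 0.263·0.14) / 114.3 = 0.002736 mg/L.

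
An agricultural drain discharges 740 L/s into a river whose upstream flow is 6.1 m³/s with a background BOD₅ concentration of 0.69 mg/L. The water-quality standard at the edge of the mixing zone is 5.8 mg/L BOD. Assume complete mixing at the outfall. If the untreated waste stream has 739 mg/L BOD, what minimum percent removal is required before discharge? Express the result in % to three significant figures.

740 L/s = 0.74 m³/s.
Mass balance: 5.8·6.84 = 0.74·Cₑ + 6.1·0.69.
Cₑ = (39.67 − 4.209) / 0.74 = 47.92 mg/L.
Required removal = 1 − 47.92/739 = 93.52 %.

93.5 %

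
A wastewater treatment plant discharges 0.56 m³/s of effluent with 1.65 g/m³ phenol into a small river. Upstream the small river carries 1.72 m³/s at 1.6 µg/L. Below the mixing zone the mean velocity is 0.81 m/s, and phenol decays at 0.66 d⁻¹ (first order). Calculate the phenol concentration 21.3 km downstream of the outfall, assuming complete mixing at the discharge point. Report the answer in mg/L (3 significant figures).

0.332 mg/L

1.6 µg/L = 0.0016 mg/L.
After complete mixing, C₀ = (0.56·1.65 + 1.72·0.0016) / 2.28 = 0.4065 mg/L.
Travel time t = 2.13e+04 m / 0.81 m/s = 2.63e+04 s = 0.3044 d.
C = 0.4065·exp(−0.66·0.3044) = 0.4065·0.818 = 0.3325 mg/L.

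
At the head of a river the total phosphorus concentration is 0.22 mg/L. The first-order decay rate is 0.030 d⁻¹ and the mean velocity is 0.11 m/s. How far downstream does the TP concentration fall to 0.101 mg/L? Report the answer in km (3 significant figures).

247 km

From C = C₀·e^(−kt), t = ln(C₀/C)/k = ln(0.22/0.101)/0.030 = 0.7785/0.030 = 25.95 d.
Distance = v·t = 0.11 m/s × 2.242e+06 s = 2.466e+05 m = 246.6 km.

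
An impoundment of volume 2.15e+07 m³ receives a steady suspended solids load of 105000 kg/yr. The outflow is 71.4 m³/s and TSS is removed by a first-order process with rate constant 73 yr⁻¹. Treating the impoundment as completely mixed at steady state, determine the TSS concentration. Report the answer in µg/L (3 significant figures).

27.5 µg/L

Outflow Q = 71.4 m³/s × 3.156e+07 s/yr = 2.253e+09 m³/yr.
Steady-state CSTR mass balance: W = Q·C + k·V·C, so C = W/(Q + kV).
Q + kV = 2.253e+09 + 73·2.15e+07 = 3.823e+09 m³/yr.
C = 105000/3.823e+09 = 2.747e-05 kg/m³ = 0.02747 mg/L = 27.47 µg/L.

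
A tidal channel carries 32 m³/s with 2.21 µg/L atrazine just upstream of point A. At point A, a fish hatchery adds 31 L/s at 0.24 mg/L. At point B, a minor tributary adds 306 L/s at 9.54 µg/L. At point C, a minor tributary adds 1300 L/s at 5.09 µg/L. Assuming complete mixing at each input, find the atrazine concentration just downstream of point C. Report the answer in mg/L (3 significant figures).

0.00261 mg/L

2.21 µg/L = 0.00221 mg/L.
31 L/s = 0.031 m³/s.
After input A: C = (32·0.00221 + 0.031·0.24) / 32.03 = 0.00244 mg/L.
306 L/s = 0.306 m³/s.
9.54 µg/L = 0.00954 mg/L.
After input B: C = (32.03·0.00244 + 0.306·0.00954) / 32.34 = 0.002507 mg/L.
1300 L/s = 1.3 m³/s.
5.09 µg/L = 0.00509 mg/L.
After input C: C = (32.34·0.002507 + 1.3·0.00509) / 33.64 = 0.002607 mg/L.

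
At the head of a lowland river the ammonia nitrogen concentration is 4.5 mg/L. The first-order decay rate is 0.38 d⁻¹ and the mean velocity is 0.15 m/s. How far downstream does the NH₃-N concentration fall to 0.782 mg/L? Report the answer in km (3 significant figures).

59.7 km

From C = C₀·e^(−kt), t = ln(C₀/C)/k = ln(4.5/0.782)/0.38 = 1.75/0.38 = 4.605 d.
Distance = v·t = 0.15 m/s × 3.979e+05 s = 5.968e+04 m = 59.68 km.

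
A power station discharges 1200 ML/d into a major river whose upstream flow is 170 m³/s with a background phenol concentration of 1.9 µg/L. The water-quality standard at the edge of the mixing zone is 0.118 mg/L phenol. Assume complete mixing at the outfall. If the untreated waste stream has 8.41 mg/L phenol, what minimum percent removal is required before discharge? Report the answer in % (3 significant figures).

81.7 %

1200 ML/d = 13.89 m³/s.
1.9 µg/L = 0.0019 mg/L.
Mass balance: 0.118·183.9 = 13.89·Cₑ + 170·0.0019.
Cₑ = (21.7 − 0.323) / 13.89 = 1.539 mg/L.
Required removal = 1 − 1.539/8.41 = 81.7 %.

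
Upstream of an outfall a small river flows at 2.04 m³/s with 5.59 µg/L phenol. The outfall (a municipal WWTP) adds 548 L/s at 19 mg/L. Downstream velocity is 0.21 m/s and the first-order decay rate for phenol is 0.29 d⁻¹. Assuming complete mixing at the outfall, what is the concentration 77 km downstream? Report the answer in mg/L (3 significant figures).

548 L/s = 0.548 m³/s.
5.59 µg/L = 0.00559 mg/L.
After complete mixing, C₀ = (0.548·19 + 2.04·0.00559) / 2.588 = 4.028 mg/L.
Travel time t = 7.7e+04 m / 0.21 m/s = 3.667e+05 s = 4.244 d.
C = 4.028·exp(−0.29·4.244) = 4.028·0.2921 = 1.176 mg/L.

1.18 mg/L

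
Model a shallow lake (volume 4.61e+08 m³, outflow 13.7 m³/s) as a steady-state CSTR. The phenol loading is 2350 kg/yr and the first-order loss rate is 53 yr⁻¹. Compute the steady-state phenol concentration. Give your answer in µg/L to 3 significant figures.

0.0945 µg/L

Outflow Q = 13.7 m³/s × 3.156e+07 s/yr = 4.323e+08 m³/yr.
Steady-state CSTR mass balance: W = Q·C + k·V·C, so C = W/(Q + kV).
Q + kV = 4.323e+08 + 53·4.61e+08 = 2.487e+10 m³/yr.
C = 2350/2.487e+10 = 9.451e-08 kg/m³ = 9.451e-05 mg/L = 0.09451 µg/L.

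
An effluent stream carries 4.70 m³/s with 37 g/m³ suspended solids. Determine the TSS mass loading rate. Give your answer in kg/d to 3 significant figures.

Mass flux = Q·C = 4.7 m³/s × 37 g/m³ = 173.9 g/s.
= 173.9 g/s × 86.4 = 1.502e+04 kg/d.

15000 kg/d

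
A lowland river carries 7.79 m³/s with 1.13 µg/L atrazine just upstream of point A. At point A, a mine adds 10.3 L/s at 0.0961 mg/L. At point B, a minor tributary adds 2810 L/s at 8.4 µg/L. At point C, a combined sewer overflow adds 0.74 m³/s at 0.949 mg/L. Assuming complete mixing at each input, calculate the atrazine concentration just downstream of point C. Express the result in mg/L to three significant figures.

0.0648 mg/L

1.13 µg/L = 0.00113 mg/L.
10.3 L/s = 0.0103 m³/s.
After input A: C = (7.79·0.00113 + 0.0103·0.0961) / 7.8 = 0.001255 mg/L.
2810 L/s = 2.81 m³/s.
8.4 µg/L = 0.0084 mg/L.
After input B: C = (7.8·0.001255 + 2.81·0.0084) / 10.61 = 0.003148 mg/L.
After input C: C = (10.61·0.003148 + 0.74·0.949) / 11.35 = 0.06481 mg/L.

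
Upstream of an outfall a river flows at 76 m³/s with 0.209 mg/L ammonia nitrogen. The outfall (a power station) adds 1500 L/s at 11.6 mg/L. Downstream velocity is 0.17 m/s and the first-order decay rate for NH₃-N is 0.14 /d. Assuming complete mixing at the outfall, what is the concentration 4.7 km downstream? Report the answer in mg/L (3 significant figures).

0.411 mg/L

1500 L/s = 1.5 m³/s.
After complete mixing, C₀ = (1.5·11.6 + 76·0.209) / 77.5 = 0.4295 mg/L.
Travel time t = 4700 m / 0.17 m/s = 2.765e+04 s = 0.32 d.
C = 0.4295·exp(−0.14·0.32) = 0.4295·0.9562 = 0.4107 mg/L.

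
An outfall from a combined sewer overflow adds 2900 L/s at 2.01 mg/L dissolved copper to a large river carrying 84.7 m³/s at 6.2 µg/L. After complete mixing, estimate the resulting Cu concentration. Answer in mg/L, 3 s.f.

0.0725 mg/L

2900 L/s = 2.9 m³/s.
6.2 µg/L = 0.0062 mg/L.
By mass balance at complete mixing, C = (2.9·2.01 + 84.7·0.0062) / (2.9 + 84.7) = 6.354/87.6 = 0.07254 mg/L.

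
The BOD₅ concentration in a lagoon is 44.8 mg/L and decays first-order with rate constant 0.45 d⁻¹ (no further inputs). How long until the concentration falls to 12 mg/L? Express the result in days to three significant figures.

2.93 d

t = ln(C₀/C)/k = ln(44.8/12)/0.45 = 1.317/0.45 = 2.927 d.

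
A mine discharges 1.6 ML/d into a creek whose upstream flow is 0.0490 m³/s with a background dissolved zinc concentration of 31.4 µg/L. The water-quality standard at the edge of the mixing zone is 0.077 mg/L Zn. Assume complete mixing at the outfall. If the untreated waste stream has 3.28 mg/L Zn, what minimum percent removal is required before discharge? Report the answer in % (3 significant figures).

94.0 %

1.6 ML/d = 0.01852 m³/s.
31.4 µg/L = 0.0314 mg/L.
Mass balance: 0.077·0.06752 = 0.01852·Cₑ + 0.049·0.0314.
Cₑ = (0.005199 − 0.001539) / 0.01852 = 0.1977 mg/L.
Required removal = 1 − 0.1977/3.28 = 93.97 %.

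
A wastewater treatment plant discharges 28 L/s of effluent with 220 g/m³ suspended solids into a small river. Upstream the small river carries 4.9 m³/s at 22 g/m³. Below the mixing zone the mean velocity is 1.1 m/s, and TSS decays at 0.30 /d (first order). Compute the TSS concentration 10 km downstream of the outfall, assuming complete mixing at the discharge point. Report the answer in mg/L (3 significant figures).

22.4 mg/L

28 L/s = 0.028 m³/s.
After complete mixing, C₀ = (0.028·220 + 4.9·22) / 4.928 = 23.13 mg/L.
Travel time t = 1e+04 m / 1.1 m/s = 9091 s = 0.1052 d.
C = 23.13·exp(−0.30·0.1052) = 23.13·0.9689 = 22.41 mg/L.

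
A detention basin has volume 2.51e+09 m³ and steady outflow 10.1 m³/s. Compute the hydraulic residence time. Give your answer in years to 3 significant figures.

Q = 10.1 m³/s × 3.156e+07 s/yr = 3.187e+08 m³/yr.
Hydraulic residence time τ = V/Q = 2.51e+09/3.187e+08 = 7.875 yr.

7.87 yr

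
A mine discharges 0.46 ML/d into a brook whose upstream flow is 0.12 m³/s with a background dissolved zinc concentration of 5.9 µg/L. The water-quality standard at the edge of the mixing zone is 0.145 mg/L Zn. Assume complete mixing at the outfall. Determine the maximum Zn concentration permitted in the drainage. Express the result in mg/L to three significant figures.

3.28 mg/L

0.46 ML/d = 0.005324 m³/s.
5.9 µg/L = 0.0059 mg/L.
Mass balance: 0.145·0.1253 = 0.005324·Cₑ + 0.12·0.0059.
Cₑ = (0.01817 − 0.000708) / 0.005324 = 3.28 mg/L.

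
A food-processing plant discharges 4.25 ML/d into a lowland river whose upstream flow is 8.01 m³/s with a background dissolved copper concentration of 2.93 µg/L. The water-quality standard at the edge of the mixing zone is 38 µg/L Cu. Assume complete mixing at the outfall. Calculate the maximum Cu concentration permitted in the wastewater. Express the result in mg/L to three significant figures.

4.25 ML/d = 0.04919 m³/s.
2.93 µg/L = 0.00293 mg/L.
38 µg/L = 0.038 mg/L.
Mass balance: 0.038·8.059 = 0.04919·Cₑ + 8.01·0.00293.
Cₑ = (0.3062 − 0.02347) / 0.04919 = 5.749 mg/L.

5.75 mg/L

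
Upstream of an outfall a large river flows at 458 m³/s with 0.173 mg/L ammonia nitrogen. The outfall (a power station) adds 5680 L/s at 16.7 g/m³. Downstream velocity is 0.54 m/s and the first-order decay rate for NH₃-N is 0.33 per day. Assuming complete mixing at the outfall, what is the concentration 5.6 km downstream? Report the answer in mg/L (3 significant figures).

0.361 mg/L

5680 L/s = 5.68 m³/s.
After complete mixing, C₀ = (5.68·16.7 + 458·0.173) / 463.7 = 0.3755 mg/L.
Travel time t = 5600 m / 0.54 m/s = 1.037e+04 s = 0.12 d.
C = 0.3755·exp(−0.33·0.12) = 0.3755·0.9612 = 0.3609 mg/L.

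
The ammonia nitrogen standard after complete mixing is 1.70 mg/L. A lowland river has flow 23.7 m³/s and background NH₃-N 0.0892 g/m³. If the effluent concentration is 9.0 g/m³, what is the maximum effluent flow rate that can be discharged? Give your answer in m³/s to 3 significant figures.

5.23 m³/s

Mass balance at complete mixing: C_std·(Q_w + Q_r) = Q_w·C_e + Q_r·C_b.
Rearranging, Q_w = Q_r·(C_std − C_b)/(C_e − C_std) = 23.7·(1.7 − 0.0892) / (9 − 1.7) = 5.23 m³/s.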